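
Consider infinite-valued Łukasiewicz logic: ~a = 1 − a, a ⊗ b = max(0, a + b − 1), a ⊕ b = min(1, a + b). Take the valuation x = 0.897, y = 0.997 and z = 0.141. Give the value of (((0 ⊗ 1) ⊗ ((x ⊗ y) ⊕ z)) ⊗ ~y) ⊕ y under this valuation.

0 ⊗ 1 = max(0, 0.000 + 1.000 − 1) = max(0, 0.000) = 0.000
x ⊗ y = max(0, 0.897 + 0.997 − 1) = max(0, 0.894) = 0.894
(x ⊗ y) ⊕ z = min(1, 0.894 + 0.141) = min(1, 1.035) = 1.000
(0 ⊗ 1) ⊗ ((x ⊗ y) ⊕ z) = max(0, 0.000 + 1.000 − 1) = max(0, 0.000) = 0.000
~y = 1 − 0.997 = 0.003
((0 ⊗ 1) ⊗ ((x ⊗ y) ⊕ z)) ⊗ ~y = max(0, 0.000 + 0.003 − 1) = max(0, -0.997) = 0.000
(((0 ⊗ 1) ⊗ ((x ⊗ y) ⊕ z)) ⊗ ~y) ⊕ y = min(1, 0.000 + 0.997) = min(1, 0.997) = 0.997

0.997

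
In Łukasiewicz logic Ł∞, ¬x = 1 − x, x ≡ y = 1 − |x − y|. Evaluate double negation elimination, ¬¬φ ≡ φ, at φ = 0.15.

1.00

¬φ = 1 − 0.15 = 0.85
¬¬φ = 1 − 0.85 = 0.15
¬¬φ ≡ φ = 1 − |0.15 − 0.15| = 1 − 0.00 = 1.00
(As expected: always 1 in Ł∞ since negation is involutive.)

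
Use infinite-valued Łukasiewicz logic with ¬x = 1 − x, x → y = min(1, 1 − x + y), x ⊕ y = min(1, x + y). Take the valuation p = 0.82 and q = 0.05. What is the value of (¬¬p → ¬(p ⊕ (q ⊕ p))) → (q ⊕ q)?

0.92

¬p = 1 − 0.82 = 0.18
¬¬p = 1 − 0.18 = 0.82
q ⊕ p = min(1, 0.05 + 0.82) = min(1, 0.87) = 0.87
p ⊕ (q ⊕ p) = min(1, 0.82 + 0.87) = min(1, 1.69) = 1.00
¬(p ⊕ (q ⊕ p)) = 1 − 1.00 = 0.00
¬¬p → ¬(p ⊕ (q ⊕ p)) = min(1, 1 − 0.82 + 0.00) = min(1, 0.18) = 0.18
q ⊕ q = min(1, 0.05 + 0.05) = min(1, 0.10) = 0.10
(¬¬p → ¬(p ⊕ (q ⊕ p))) → (q ⊕ q) = min(1, 1 − 0.18 + 0.10) = min(1, 0.92) = 0.92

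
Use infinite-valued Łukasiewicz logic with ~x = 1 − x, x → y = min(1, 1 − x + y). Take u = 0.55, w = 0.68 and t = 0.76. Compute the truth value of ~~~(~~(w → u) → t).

w → u = min(1, 1 − 0.68 + 0.55) = min(1, 0.87) = 0.87
~(w → u) = 1 − 0.87 = 0.13
~~(w → u) = 1 − 0.13 = 0.87
~~(w → u) → t = min(1, 1 − 0.87 + 0.76) = min(1, 0.89) = 0.89
~(~~(w → u) → t) = 1 − 0.89 = 0.11
~~(~~(w → u) → t) = 1 − 0.11 = 0.89
~~~(~~(w → u) → t) = 1 − 0.89 = 0.11

0.11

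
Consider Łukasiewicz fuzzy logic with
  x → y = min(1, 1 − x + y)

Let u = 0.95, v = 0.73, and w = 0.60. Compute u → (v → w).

0.92

v → w = min(1, 1 − 0.73 + 0.60) = min(1, 0.87) = 0.87
u → (v → w) = min(1, 1 − 0.95 + 0.87) = min(1, 0.92) = 0.92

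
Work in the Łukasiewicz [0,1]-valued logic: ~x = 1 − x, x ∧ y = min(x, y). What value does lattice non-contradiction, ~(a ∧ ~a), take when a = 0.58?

0.58

~a = 1 − 0.58 = 0.42
a ∧ ~a = min(0.58, 0.42) = 0.42
~(a ∧ ~a) = 1 − 0.42 = 0.58
(The value 0.58 < 1 shows this instance is not satisfied; not a Ł∞-tautology — its value is 1 − min(a, 1−a).)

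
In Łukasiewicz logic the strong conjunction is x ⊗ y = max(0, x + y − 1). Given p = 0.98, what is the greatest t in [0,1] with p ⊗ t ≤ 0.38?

0.40

The residuum of the Łukasiewicz t-norm gives the supremum: min(1, 1 − 0.98 + 0.38).
1 − 0.98 + 0.38 = 0.40, so t = min(1, 0.40) = 0.40.
Check: 0.98 ⊗ 0.40 = max(0, 0.38) = 0.38 ≤ 0.38.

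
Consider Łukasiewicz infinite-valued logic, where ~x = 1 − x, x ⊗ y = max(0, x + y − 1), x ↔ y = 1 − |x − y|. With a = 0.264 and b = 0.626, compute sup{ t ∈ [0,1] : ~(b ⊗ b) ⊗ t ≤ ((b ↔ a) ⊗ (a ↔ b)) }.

0.528

b ⊗ b = max(0, 0.626 + 0.626 − 1) = max(0, 0.252) = 0.252
~(b ⊗ b) = 1 − 0.252 = 0.748
So the left factor is ~(b ⊗ b) = 0.748.
b ↔ a = 1 − |0.626 − 0.264| = 1 − 0.362 = 0.638
a ↔ b = 1 − |0.264 − 0.626| = 1 − 0.362 = 0.638
(b ↔ a) ⊗ (a ↔ b) = max(0, 0.638 + 0.638 − 1) = max(0, 0.276) = 0.276
So the right-hand bound is (b ↔ a) ⊗ (a ↔ b) = 0.276.
The residuum of the Łukasiewicz t-norm gives the supremum: min(1, 1 − 0.748 + 0.276).
1 − 0.748 + 0.276 = 0.528, so t = min(1, 0.528) = 0.528.
Check: 0.748 ⊗ 0.528 = max(0, 0.276) = 0.276 ≤ 0.276.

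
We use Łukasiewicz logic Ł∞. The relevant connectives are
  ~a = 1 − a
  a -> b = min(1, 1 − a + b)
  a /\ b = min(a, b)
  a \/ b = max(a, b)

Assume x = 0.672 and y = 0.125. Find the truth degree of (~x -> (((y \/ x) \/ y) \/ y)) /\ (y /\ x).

0.125

~x = 1 − 0.672 = 0.328
y \/ x = max(0.125, 0.672) = 0.672
(y \/ x) \/ y = max(0.672, 0.125) = 0.672
((y \/ x) \/ y) \/ y = max(0.672, 0.125) = 0.672
~x -> (((y \/ x) \/ y) \/ y) = min(1, 1 − 0.328 + 0.672) = min(1, 1.344) = 1.000
y /\ x = min(0.125, 0.672) = 0.125
(~x -> (((y \/ x) \/ y) \/ y)) /\ (y /\ x) = min(1.000, 0.125) = 0.125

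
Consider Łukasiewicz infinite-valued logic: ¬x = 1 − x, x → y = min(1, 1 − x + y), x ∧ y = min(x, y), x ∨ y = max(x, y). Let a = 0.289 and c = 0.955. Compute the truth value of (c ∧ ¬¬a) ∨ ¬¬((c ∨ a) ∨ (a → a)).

1.000

¬a = 1 − 0.289 = 0.711
¬¬a = 1 − 0.711 = 0.289
c ∧ ¬¬a = min(0.955, 0.289) = 0.289
c ∨ a = max(0.955, 0.289) = 0.955
a → a = min(1, 1 − 0.289 + 0.289) = min(1, 1.000) = 1.000
(c ∨ a) ∨ (a → a) = max(0.955, 1.000) = 1.000
¬((c ∨ a) ∨ (a → a)) = 1 − 1.000 = 0.000
¬¬((c ∨ a) ∨ (a → a)) = 1 − 0.000 = 1.000
(c ∧ ¬¬a) ∨ ¬¬((c ∨ a) ∨ (a → a)) = max(0.289, 1.000) = 1.000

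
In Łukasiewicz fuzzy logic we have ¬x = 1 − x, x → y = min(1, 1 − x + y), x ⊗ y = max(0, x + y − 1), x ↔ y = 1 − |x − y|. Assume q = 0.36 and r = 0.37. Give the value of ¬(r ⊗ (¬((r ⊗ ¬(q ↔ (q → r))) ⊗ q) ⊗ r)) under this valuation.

q → r = min(1, 1 − 0.36 + 0.37) = min(1, 1.01) = 1.00
q ↔ (q → r) = 1 − |0.36 − 1.00| = 1 − 0.64 = 0.36
¬(q ↔ (q → r)) = 1 − 0.36 = 0.64
r ⊗ ¬(q ↔ (q → r)) = max(0, 0.37 + 0.64 − 1) = max(0, 0.01) = 0.01
(r ⊗ ¬(q ↔ (q → r))) ⊗ q = max(0, 0.01 + 0.36 − 1) = max(0, -0.63) = 0.00
¬((r ⊗ ¬(q ↔ (q → r))) ⊗ q) = 1 − 0.00 = 1.00
¬((r ⊗ ¬(q ↔ (q → r))) ⊗ q) ⊗ r = max(0, 1.00 + 0.37 − 1) = max(0, 0.37) = 0.37
r ⊗ (¬((r ⊗ ¬(q ↔ (q → r))) ⊗ q) ⊗ r) = max(0, 0.37 + 0.37 − 1) = max(0, -0.26) = 0.00
¬(r ⊗ (¬((r ⊗ ¬(q ↔ (q → r))) ⊗ q) ⊗ r)) = 1 − 0.00 = 1.00

1.00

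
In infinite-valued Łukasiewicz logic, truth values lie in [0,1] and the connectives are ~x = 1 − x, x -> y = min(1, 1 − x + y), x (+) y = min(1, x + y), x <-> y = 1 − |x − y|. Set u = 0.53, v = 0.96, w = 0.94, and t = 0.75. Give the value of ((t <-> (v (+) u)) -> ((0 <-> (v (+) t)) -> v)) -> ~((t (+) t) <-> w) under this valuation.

0.06

v (+) u = min(1, 0.96 + 0.53) = min(1, 1.49) = 1.00
t <-> (v (+) u) = 1 − |0.75 − 1.00| = 1 − 0.25 = 0.75
v (+) t = min(1, 0.96 + 0.75) = min(1, 1.71) = 1.00
0 <-> (v (+) t) = 1 − |0.00 − 1.00| = 1 − 1.00 = 0.00
(0 <-> (v (+) t)) -> v = min(1, 1 − 0.00 + 0.96) = min(1, 1.96) = 1.00
(t <-> (v (+) u)) -> ((0 <-> (v (+) t)) -> v) = min(1, 1 − 0.75 + 1.00) = min(1, 1.25) = 1.00
t (+) t = min(1, 0.75 + 0.75) = min(1, 1.50) = 1.00
(t (+) t) <-> w = 1 − |1.00 − 0.94| = 1 − 0.06 = 0.94
~((t (+) t) <-> w) = 1 − 0.94 = 0.06
((t <-> (v (+) u)) -> ((0 <-> (v (+) t)) -> v)) -> ~((t (+) t) <-> w) = min(1, 1 − 1.00 + 0.06) = min(1, 0.06) = 0.06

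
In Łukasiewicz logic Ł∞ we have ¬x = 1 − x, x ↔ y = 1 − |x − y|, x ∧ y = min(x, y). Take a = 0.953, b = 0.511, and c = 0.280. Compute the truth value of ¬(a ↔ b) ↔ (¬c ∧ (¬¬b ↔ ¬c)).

0.722

a ↔ b = 1 − |0.953 − 0.511| = 1 − 0.442 = 0.558
¬(a ↔ b) = 1 − 0.558 = 0.442
¬c = 1 − 0.280 = 0.720
¬b = 1 − 0.511 = 0.489
¬¬b = 1 − 0.489 = 0.511
¬¬b ↔ ¬c = 1 − |0.511 − 0.720| = 1 − 0.209 = 0.791
¬c ∧ (¬¬b ↔ ¬c) = min(0.720, 0.791) = 0.720
¬(a ↔ b) ↔ (¬c ∧ (¬¬b ↔ ¬c)) = 1 − |0.442 − 0.720| = 1 − 0.278 = 0.722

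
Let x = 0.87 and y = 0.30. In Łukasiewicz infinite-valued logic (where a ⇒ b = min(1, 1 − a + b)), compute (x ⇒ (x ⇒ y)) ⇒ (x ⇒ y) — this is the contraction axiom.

x ⇒ y = min(1, 1 − 0.87 + 0.30) = min(1, 0.43) = 0.43
x ⇒ (x ⇒ y) = min(1, 1 − 0.87 + 0.43) = min(1, 0.56) = 0.56
(x ⇒ (x ⇒ y)) ⇒ (x ⇒ y) = min(1, 1 − 0.56 + 0.43) = min(1, 0.87) = 0.87
(The value 0.87 < 1 shows this instance is not satisfied; fails in Ł∞ (the t-norm is not idempotent).)

0.87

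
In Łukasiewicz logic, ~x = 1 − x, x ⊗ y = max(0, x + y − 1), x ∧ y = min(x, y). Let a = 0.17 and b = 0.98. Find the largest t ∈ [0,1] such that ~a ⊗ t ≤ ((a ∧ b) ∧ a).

0.34

~a = 1 − 0.17 = 0.83
So the left factor is ~a = 0.83.
a ∧ b = min(0.17, 0.98) = 0.17
(a ∧ b) ∧ a = min(0.17, 0.17) = 0.17
So the right-hand bound is (a ∧ b) ∧ a = 0.17.
The residuum of the Łukasiewicz t-norm gives the supremum: min(1, 1 − 0.83 + 0.17).
1 − 0.83 + 0.17 = 0.34, so t = min(1, 0.34) = 0.34.
Check: 0.83 ⊗ 0.34 = max(0, 0.17) = 0.17 ≤ 0.17.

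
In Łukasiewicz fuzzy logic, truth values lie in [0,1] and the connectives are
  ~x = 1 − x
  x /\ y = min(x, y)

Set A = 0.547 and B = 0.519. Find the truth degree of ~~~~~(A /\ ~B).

0.519

~B = 1 − 0.519 = 0.481
A /\ ~B = min(0.547, 0.481) = 0.481
~(A /\ ~B) = 1 − 0.481 = 0.519
~~(A /\ ~B) = 1 − 0.519 = 0.481
~~~(A /\ ~B) = 1 − 0.481 = 0.519
~~~~(A /\ ~B) = 1 − 0.519 = 0.481
~~~~~(A /\ ~B) = 1 − 0.481 = 0.519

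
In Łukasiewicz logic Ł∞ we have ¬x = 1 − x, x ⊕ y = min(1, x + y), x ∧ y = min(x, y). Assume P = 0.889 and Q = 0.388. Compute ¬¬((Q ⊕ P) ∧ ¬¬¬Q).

Q ⊕ P = min(1, 0.388 + 0.889) = min(1, 1.277) = 1.000
¬Q = 1 − 0.388 = 0.612
¬¬Q = 1 − 0.612 = 0.388
¬¬¬Q = 1 − 0.388 = 0.612
(Q ⊕ P) ∧ ¬¬¬Q = min(1.000, 0.612) = 0.612
¬((Q ⊕ P) ∧ ¬¬¬Q) = 1 − 0.612 = 0.388
¬¬((Q ⊕ P) ∧ ¬¬¬Q) = 1 − 0.388 = 0.612

0.612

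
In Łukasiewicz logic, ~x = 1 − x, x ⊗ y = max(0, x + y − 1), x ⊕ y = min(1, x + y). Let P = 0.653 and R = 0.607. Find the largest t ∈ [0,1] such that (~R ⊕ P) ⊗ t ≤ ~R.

0.393

~R = 1 − 0.607 = 0.393
~R ⊕ P = min(1, 0.393 + 0.653) = min(1, 1.046) = 1.000
So the left factor is ~R ⊕ P = 1.000.
So the right-hand bound is ~R = 0.393.
The residuum of the Łukasiewicz t-norm gives the supremum: min(1, 1 − 1.000 + 0.393).
1 − 1.000 + 0.393 = 0.393, so t = min(1, 0.393) = 0.393.
Check: 1.000 ⊗ 0.393 = max(0, 0.393) = 0.393 ≤ 0.393.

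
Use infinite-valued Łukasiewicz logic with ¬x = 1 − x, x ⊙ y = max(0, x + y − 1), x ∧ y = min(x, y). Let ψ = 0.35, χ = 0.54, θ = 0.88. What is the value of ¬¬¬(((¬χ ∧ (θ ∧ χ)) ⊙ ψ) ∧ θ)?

1.00

¬χ = 1 − 0.54 = 0.46
θ ∧ χ = min(0.88, 0.54) = 0.54
¬χ ∧ (θ ∧ χ) = min(0.46, 0.54) = 0.46
(¬χ ∧ (θ ∧ χ)) ⊙ ψ = max(0, 0.46 + 0.35 − 1) = max(0, -0.19) = 0.00
((¬χ ∧ (θ ∧ χ)) ⊙ ψ) ∧ θ = min(0.00, 0.88) = 0.00
¬(((¬χ ∧ (θ ∧ χ)) ⊙ ψ) ∧ θ) = 1 − 0.00 = 1.00
¬¬(((¬χ ∧ (θ ∧ χ)) ⊙ ψ) ∧ θ) = 1 − 1.00 = 0.00
¬¬¬(((¬χ ∧ (θ ∧ χ)) ⊙ ψ) ∧ θ) = 1 − 0.00 = 1.00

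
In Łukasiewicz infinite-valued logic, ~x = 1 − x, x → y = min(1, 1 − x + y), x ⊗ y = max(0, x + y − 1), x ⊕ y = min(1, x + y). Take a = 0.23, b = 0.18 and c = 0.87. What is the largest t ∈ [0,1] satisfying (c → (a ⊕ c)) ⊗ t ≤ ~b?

0.82

a ⊕ c = min(1, 0.23 + 0.87) = min(1, 1.10) = 1.00
c → (a ⊕ c) = min(1, 1 − 0.87 + 1.00) = min(1, 1.13) = 1.00
So the left factor is c → (a ⊕ c) = 1.00.
~b = 1 − 0.18 = 0.82
So the right-hand bound is ~b = 0.82.
The residuum of the Łukasiewicz t-norm gives the supremum: min(1, 1 − 1.00 + 0.82).
1 − 1.00 + 0.82 = 0.82, so t = min(1, 0.82) = 0.82.
Check: 1.00 ⊗ 0.82 = max(0, 0.82) = 0.82 ≤ 0.82.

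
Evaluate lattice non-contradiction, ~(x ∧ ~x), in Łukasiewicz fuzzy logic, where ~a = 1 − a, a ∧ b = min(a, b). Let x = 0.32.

0.68

~x = 1 − 0.32 = 0.68
x ∧ ~x = min(0.32, 0.68) = 0.32
~(x ∧ ~x) = 1 − 0.32 = 0.68
(The value 0.68 < 1 shows this instance is not satisfied; not a Ł∞-tautology — its value is 1 − min(a, 1−a).)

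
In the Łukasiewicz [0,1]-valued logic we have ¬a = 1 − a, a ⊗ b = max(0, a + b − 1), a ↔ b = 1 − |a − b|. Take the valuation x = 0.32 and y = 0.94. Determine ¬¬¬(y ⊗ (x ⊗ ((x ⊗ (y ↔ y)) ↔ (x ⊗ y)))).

y ↔ y = 1 − |0.94 − 0.94| = 1 − 0.00 = 1.00
x ⊗ (y ↔ y) = max(0, 0.32 + 1.00 − 1) = max(0, 0.32) = 0.32
x ⊗ y = max(0, 0.32 + 0.94 − 1) = max(0, 0.26) = 0.26
(x ⊗ (y ↔ y)) ↔ (x ⊗ y) = 1 − |0.32 − 0.26| = 1 − 0.06 = 0.94
x ⊗ ((x ⊗ (y ↔ y)) ↔ (x ⊗ y)) = max(0, 0.32 + 0.94 − 1) = max(0, 0.26) = 0.26
y ⊗ (x ⊗ ((x ⊗ (y ↔ y)) ↔ (x ⊗ y))) = max(0, 0.94 + 0.26 − 1) = max(0, 0.20) = 0.20
¬(y ⊗ (x ⊗ ((x ⊗ (y ↔ y)) ↔ (x ⊗ y)))) = 1 − 0.20 = 0.80
¬¬(y ⊗ (x ⊗ ((x ⊗ (y ↔ y)) ↔ (x ⊗ y)))) = 1 − 0.80 = 0.20
¬¬¬(y ⊗ (x ⊗ ((x ⊗ (y ↔ y)) ↔ (x ⊗ y)))) = 1 − 0.20 = 0.80

0.80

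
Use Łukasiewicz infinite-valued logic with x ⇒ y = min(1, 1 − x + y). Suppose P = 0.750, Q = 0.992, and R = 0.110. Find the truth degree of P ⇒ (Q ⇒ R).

Q ⇒ R = min(1, 1 − 0.992 + 0.110) = min(1, 0.118) = 0.118
P ⇒ (Q ⇒ R) = min(1, 1 − 0.750 + 0.118) = min(1, 0.368) = 0.368

0.368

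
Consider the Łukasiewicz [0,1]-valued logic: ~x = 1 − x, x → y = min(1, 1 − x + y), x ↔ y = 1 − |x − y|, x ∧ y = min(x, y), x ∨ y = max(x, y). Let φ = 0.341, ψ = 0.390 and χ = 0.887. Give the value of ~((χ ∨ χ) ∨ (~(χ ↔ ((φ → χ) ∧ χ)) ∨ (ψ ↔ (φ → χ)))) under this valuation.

χ ∨ χ = max(0.887, 0.887) = 0.887
φ → χ = min(1, 1 − 0.341 + 0.887) = min(1, 1.546) = 1.000
(φ → χ) ∧ χ = min(1.000, 0.887) = 0.887
χ ↔ ((φ → χ) ∧ χ) = 1 − |0.887 − 0.887| = 1 − 0.000 = 1.000
~(χ ↔ ((φ → χ) ∧ χ)) = 1 − 1.000 = 0.000
ψ ↔ (φ → χ) = 1 − |0.390 − 1.000| = 1 − 0.610 = 0.390
~(χ ↔ ((φ → χ) ∧ χ)) ∨ (ψ ↔ (φ → χ)) = max(0.000, 0.390) = 0.390
(χ ∨ χ) ∨ (~(χ ↔ ((φ → χ) ∧ χ)) ∨ (ψ ↔ (φ → χ))) = max(0.887, 0.390) = 0.887
~((χ ∨ χ) ∨ (~(χ ↔ ((φ → χ) ∧ χ)) ∨ (ψ ↔ (φ → χ)))) = 1 − 0.887 = 0.113

0.113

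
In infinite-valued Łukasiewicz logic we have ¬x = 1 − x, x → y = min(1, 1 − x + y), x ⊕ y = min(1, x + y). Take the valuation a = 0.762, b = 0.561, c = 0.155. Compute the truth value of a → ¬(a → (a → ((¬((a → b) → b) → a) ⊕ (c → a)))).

0.238

a → b = min(1, 1 − 0.762 + 0.561) = min(1, 0.799) = 0.799
(a → b) → b = min(1, 1 − 0.799 + 0.561) = min(1, 0.762) = 0.762
¬((a → b) → b) = 1 − 0.762 = 0.238
¬((a → b) → b) → a = min(1, 1 − 0.238 + 0.762) = min(1, 1.524) = 1.000
c → a = min(1, 1 − 0.155 + 0.762) = min(1, 1.607) = 1.000
(¬((a → b) → b) → a) ⊕ (c → a) = min(1, 1.000 + 1.000) = min(1, 2.000) = 1.000
a → ((¬((a → b) → b) → a) ⊕ (c → a)) = min(1, 1 − 0.762 + 1.000) = min(1, 1.238) = 1.000
a → (a → ((¬((a → b) → b) → a) ⊕ (c → a))) = min(1, 1 − 0.762 + 1.000) = min(1, 1.238) = 1.000
¬(a → (a → ((¬((a → b) → b) → a) ⊕ (c → a)))) = 1 − 1.000 = 0.000
a → ¬(a → (a → ((¬((a → b) → b) → a) ⊕ (c → a)))) = min(1, 1 − 0.762 + 0.000) = min(1, 0.238) = 0.238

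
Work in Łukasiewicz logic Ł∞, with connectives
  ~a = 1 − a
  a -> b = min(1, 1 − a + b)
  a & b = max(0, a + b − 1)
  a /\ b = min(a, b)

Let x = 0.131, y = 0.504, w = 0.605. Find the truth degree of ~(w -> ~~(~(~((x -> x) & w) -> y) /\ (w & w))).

0.605

x -> x = min(1, 1 − 0.131 + 0.131) = min(1, 1.000) = 1.000
(x -> x) & w = max(0, 1.000 + 0.605 − 1) = max(0, 0.605) = 0.605
~((x -> x) & w) = 1 − 0.605 = 0.395
~((x -> x) & w) -> y = min(1, 1 − 0.395 + 0.504) = min(1, 1.109) = 1.000
~(~((x -> x) & w) -> y) = 1 − 1.000 = 0.000
w & w = max(0, 0.605 + 0.605 − 1) = max(0, 0.210) = 0.210
~(~((x -> x) & w) -> y) /\ (w & w) = min(0.000, 0.210) = 0.000
~(~(~((x -> x) & w) -> y) /\ (w & w)) = 1 − 0.000 = 1.000
~~(~(~((x -> x) & w) -> y) /\ (w & w)) = 1 − 1.000 = 0.000
w -> ~~(~(~((x -> x) & w) -> y) /\ (w & w)) = min(1, 1 − 0.605 + 0.000) = min(1, 0.395) = 0.395
~(w -> ~~(~(~((x -> x) & w) -> y) /\ (w & w))) = 1 − 0.395 = 0.605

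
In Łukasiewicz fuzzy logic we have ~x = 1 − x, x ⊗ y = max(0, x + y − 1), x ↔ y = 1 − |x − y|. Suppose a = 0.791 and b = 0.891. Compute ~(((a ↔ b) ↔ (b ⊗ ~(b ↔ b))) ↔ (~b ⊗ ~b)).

0.100

a ↔ b = 1 − |0.791 − 0.891| = 1 − 0.100 = 0.900
b ↔ b = 1 − |0.891 − 0.891| = 1 − 0.000 = 1.000
~(b ↔ b) = 1 − 1.000 = 0.000
b ⊗ ~(b ↔ b) = max(0, 0.891 + 0.000 − 1) = max(0, -0.109) = 0.000
(a ↔ b) ↔ (b ⊗ ~(b ↔ b)) = 1 − |0.900 − 0.000| = 1 − 0.900 = 0.100
~b = 1 − 0.891 = 0.109
~b ⊗ ~b = max(0, 0.109 + 0.109 − 1) = max(0, -0.782) = 0.000
((a ↔ b) ↔ (b ⊗ ~(b ↔ b))) ↔ (~b ⊗ ~b) = 1 − |0.100 − 0.000| = 1 − 0.100 = 0.900
~(((a ↔ b) ↔ (b ⊗ ~(b ↔ b))) ↔ (~b ⊗ ~b)) = 1 − 0.900 = 0.100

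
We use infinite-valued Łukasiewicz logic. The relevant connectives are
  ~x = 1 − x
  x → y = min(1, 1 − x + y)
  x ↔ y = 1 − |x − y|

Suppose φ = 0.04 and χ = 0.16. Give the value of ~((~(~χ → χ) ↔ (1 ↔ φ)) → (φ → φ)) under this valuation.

0.00

~χ = 1 − 0.16 = 0.84
~χ → χ = min(1, 1 − 0.84 + 0.16) = min(1, 0.32) = 0.32
~(~χ → χ) = 1 − 0.32 = 0.68
1 ↔ φ = 1 − |1.00 − 0.04| = 1 − 0.96 = 0.04
~(~χ → χ) ↔ (1 ↔ φ) = 1 − |0.68 − 0.04| = 1 − 0.64 = 0.36
φ → φ = min(1, 1 − 0.04 + 0.04) = min(1, 1.00) = 1.00
(~(~χ → χ) ↔ (1 ↔ φ)) → (φ → φ) = min(1, 1 − 0.36 + 1.00) = min(1, 1.64) = 1.00
~((~(~χ → χ) ↔ (1 ↔ φ)) → (φ → φ)) = 1 − 1.00 = 0.00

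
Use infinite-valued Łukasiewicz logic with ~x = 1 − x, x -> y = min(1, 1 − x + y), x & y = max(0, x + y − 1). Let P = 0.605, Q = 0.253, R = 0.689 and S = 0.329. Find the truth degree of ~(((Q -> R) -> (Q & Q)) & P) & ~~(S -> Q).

0.924

Q -> R = min(1, 1 − 0.253 + 0.689) = min(1, 1.436) = 1.000
Q & Q = max(0, 0.253 + 0.253 − 1) = max(0, -0.494) = 0.000
(Q -> R) -> (Q & Q) = min(1, 1 − 1.000 + 0.000) = min(1, 0.000) = 0.000
((Q -> R) -> (Q & Q)) & P = max(0, 0.000 + 0.605 − 1) = max(0, -0.395) = 0.000
~(((Q -> R) -> (Q & Q)) & P) = 1 − 0.000 = 1.000
S -> Q = min(1, 1 − 0.329 + 0.253) = min(1, 0.924) = 0.924
~(S -> Q) = 1 − 0.924 = 0.076
~~(S -> Q) = 1 − 0.076 = 0.924
~(((Q -> R) -> (Q & Q)) & P) & ~~(S -> Q) = max(0, 1.000 + 0.924 − 1) = max(0, 0.924) = 0.924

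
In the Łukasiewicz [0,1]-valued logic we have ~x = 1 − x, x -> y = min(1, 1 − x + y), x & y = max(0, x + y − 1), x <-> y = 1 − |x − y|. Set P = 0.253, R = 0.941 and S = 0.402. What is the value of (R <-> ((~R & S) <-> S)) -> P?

0.596

~R = 1 − 0.941 = 0.059
~R & S = max(0, 0.059 + 0.402 − 1) = max(0, -0.539) = 0.000
(~R & S) <-> S = 1 − |0.000 − 0.402| = 1 − 0.402 = 0.598
R <-> ((~R & S) <-> S) = 1 − |0.941 − 0.598| = 1 − 0.343 = 0.657
(R <-> ((~R & S) <-> S)) -> P = min(1, 1 − 0.657 + 0.253) = min(1, 0.596) = 0.596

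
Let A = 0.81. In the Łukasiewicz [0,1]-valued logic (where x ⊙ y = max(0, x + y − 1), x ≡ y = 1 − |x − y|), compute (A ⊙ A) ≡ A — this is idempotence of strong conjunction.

0.81

A ⊙ A = max(0, 0.81 + 0.81 − 1) = max(0, 0.62) = 0.62
(A ⊙ A) ≡ A = 1 − |0.62 − 0.81| = 1 − 0.19 = 0.81
(The value 0.81 < 1 shows this instance is not satisfied; fails in Ł∞ since a ⊗ a = max(0, 2a−1) ≠ a in general.)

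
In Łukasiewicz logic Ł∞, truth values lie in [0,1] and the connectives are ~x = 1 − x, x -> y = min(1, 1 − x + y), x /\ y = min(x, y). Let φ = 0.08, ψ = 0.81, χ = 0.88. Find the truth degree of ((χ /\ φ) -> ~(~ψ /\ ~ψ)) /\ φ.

χ /\ φ = min(0.88, 0.08) = 0.08
~ψ = 1 − 0.81 = 0.19
~ψ /\ ~ψ = min(0.19, 0.19) = 0.19
~(~ψ /\ ~ψ) = 1 − 0.19 = 0.81
(χ /\ φ) -> ~(~ψ /\ ~ψ) = min(1, 1 − 0.08 + 0.81) = min(1, 1.73) = 1.00
((χ /\ φ) -> ~(~ψ /\ ~ψ)) /\ φ = min(1.00, 0.08) = 0.08

0.08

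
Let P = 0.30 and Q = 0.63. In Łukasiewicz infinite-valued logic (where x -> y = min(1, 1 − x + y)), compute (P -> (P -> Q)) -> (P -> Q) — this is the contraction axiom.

P -> Q = min(1, 1 − 0.30 + 0.63) = min(1, 1.33) = 1.00
P -> (P -> Q) = min(1, 1 − 0.30 + 1.00) = min(1, 1.70) = 1.00
(P -> (P -> Q)) -> (P -> Q) = min(1, 1 − 1.00 + 1.00) = min(1, 1.00) = 1.00

1.00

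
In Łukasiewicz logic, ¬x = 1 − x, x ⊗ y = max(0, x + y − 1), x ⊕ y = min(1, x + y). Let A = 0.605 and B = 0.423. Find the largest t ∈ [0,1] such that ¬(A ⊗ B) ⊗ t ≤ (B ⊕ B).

0.874

A ⊗ B = max(0, 0.605 + 0.423 − 1) = max(0, 0.028) = 0.028
¬(A ⊗ B) = 1 − 0.028 = 0.972
So the left factor is ¬(A ⊗ B) = 0.972.
B ⊕ B = min(1, 0.423 + 0.423) = min(1, 0.846) = 0.846
So the right-hand bound is B ⊕ B = 0.846.
The residuum of the Łukasiewicz t-norm gives the supremum: min(1, 1 − 0.972 + 0.846).
1 − 0.972 + 0.846 = 0.874, so t = min(1, 0.874) = 0.874.
Check: 0.972 ⊗ 0.874 = max(0, 0.846) = 0.846 ≤ 0.846.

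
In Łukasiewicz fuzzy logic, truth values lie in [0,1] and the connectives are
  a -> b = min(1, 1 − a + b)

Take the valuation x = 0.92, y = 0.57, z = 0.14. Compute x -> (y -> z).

0.65

y -> z = min(1, 1 − 0.57 + 0.14) = min(1, 0.57) = 0.57
x -> (y -> z) = min(1, 1 − 0.92 + 0.57) = min(1, 0.65) = 0.65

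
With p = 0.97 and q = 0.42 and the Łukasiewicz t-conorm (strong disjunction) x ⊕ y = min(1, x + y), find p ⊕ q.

p ⊕ q = min(1, 0.97 + 0.42) = min(1, 1.39) = 1.00
For comparison, the Gödel t-conorm max(x, y) would give 0.97.

1.00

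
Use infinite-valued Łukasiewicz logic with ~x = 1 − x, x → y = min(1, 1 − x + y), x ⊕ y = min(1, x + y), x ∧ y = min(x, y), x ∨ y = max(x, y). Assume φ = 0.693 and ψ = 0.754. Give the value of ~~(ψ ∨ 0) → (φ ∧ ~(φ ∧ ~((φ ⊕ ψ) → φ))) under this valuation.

0.939

ψ ∨ 0 = max(0.754, 0.000) = 0.754
~(ψ ∨ 0) = 1 − 0.754 = 0.246
~~(ψ ∨ 0) = 1 − 0.246 = 0.754
φ ⊕ ψ = min(1, 0.693 + 0.754) = min(1, 1.447) = 1.000
(φ ⊕ ψ) → φ = min(1, 1 − 1.000 + 0.693) = min(1, 0.693) = 0.693
~((φ ⊕ ψ) → φ) = 1 − 0.693 = 0.307
φ ∧ ~((φ ⊕ ψ) → φ) = min(0.693, 0.307) = 0.307
~(φ ∧ ~((φ ⊕ ψ) → φ)) = 1 − 0.307 = 0.693
φ ∧ ~(φ ∧ ~((φ ⊕ ψ) → φ)) = min(0.693, 0.693) = 0.693
~~(ψ ∨ 0) → (φ ∧ ~(φ ∧ ~((φ ⊕ ψ) → φ))) = min(1, 1 − 0.754 + 0.693) = min(1, 0.939) = 0.939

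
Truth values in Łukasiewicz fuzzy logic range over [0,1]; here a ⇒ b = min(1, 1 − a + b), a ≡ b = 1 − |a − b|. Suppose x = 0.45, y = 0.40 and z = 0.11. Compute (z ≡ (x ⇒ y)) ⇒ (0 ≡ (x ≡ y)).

0.89

x ⇒ y = min(1, 1 − 0.45 + 0.40) = min(1, 0.95) = 0.95
z ≡ (x ⇒ y) = 1 − |0.11 − 0.95| = 1 − 0.84 = 0.16
x ≡ y = 1 − |0.45 − 0.40| = 1 − 0.05 = 0.95
0 ≡ (x ≡ y) = 1 − |0.00 − 0.95| = 1 − 0.95 = 0.05
(z ≡ (x ⇒ y)) ⇒ (0 ≡ (x ≡ y)) = min(1, 1 − 0.16 + 0.05) = min(1, 0.89) = 0.89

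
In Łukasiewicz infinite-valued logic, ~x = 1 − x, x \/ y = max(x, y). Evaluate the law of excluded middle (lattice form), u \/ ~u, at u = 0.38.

~u = 1 − 0.38 = 0.62
u \/ ~u = max(0.38, 0.62) = 0.62
(The value 0.62 < 1 shows this instance is not satisfied; not a Ł∞-tautology — its value is max(a, 1−a).)

0.62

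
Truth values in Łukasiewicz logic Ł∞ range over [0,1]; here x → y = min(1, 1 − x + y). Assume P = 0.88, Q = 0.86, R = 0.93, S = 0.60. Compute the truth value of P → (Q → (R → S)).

0.93

R → S = min(1, 1 − 0.93 + 0.60) = min(1, 0.67) = 0.67
Q → (R → S) = min(1, 1 − 0.86 + 0.67) = min(1, 0.81) = 0.81
P → (Q → (R → S)) = min(1, 1 − 0.88 + 0.81) = min(1, 0.93) = 0.93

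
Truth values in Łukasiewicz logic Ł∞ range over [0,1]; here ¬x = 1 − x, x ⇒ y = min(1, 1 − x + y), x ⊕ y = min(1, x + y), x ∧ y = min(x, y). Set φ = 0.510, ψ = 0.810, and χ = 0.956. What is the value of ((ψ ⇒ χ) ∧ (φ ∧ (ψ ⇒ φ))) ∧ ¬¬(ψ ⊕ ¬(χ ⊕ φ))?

0.510

ψ ⇒ χ = min(1, 1 − 0.810 + 0.956) = min(1, 1.146) = 1.000
ψ ⇒ φ = min(1, 1 − 0.810 + 0.510) = min(1, 0.700) = 0.700
φ ∧ (ψ ⇒ φ) = min(0.510, 0.700) = 0.510
(ψ ⇒ χ) ∧ (φ ∧ (ψ ⇒ φ)) = min(1.000, 0.510) = 0.510
χ ⊕ φ = min(1, 0.956 + 0.510) = min(1, 1.466) = 1.000
¬(χ ⊕ φ) = 1 − 1.000 = 0.000
ψ ⊕ ¬(χ ⊕ φ) = min(1, 0.810 + 0.000) = min(1, 0.810) = 0.810
¬(ψ ⊕ ¬(χ ⊕ φ)) = 1 − 0.810 = 0.190
¬¬(ψ ⊕ ¬(χ ⊕ φ)) = 1 − 0.190 = 0.810
((ψ ⇒ χ) ∧ (φ ∧ (ψ ⇒ φ))) ∧ ¬¬(ψ ⊕ ¬(χ ⊕ φ)) = min(0.510, 0.810) = 0.510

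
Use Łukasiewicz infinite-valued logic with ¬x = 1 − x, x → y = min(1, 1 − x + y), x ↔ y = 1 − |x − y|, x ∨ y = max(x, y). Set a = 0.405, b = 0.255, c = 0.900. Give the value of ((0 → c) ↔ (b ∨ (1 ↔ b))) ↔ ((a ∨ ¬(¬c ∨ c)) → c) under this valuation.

0 → c = min(1, 1 − 0.000 + 0.900) = min(1, 1.900) = 1.000
1 ↔ b = 1 − |1.000 − 0.255| = 1 − 0.745 = 0.255
b ∨ (1 ↔ b) = max(0.255, 0.255) = 0.255
(0 → c) ↔ (b ∨ (1 ↔ b)) = 1 − |1.000 − 0.255| = 1 − 0.745 = 0.255
¬c = 1 − 0.900 = 0.100
¬c ∨ c = max(0.100, 0.900) = 0.900
¬(¬c ∨ c) = 1 − 0.900 = 0.100
a ∨ ¬(¬c ∨ c) = max(0.405, 0.100) = 0.405
(a ∨ ¬(¬c ∨ c)) → c = min(1, 1 − 0.405 + 0.900) = min(1, 1.495) = 1.000
((0 → c) ↔ (b ∨ (1 ↔ b))) ↔ ((a ∨ ¬(¬c ∨ c)) → c) = 1 − |0.255 − 1.000| = 1 − 0.745 = 0.255

0.255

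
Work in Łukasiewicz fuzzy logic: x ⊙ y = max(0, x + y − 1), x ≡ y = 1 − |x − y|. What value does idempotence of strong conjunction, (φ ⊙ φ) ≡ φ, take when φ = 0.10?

φ ⊙ φ = max(0, 0.10 + 0.10 − 1) = max(0, -0.80) = 0.00
(φ ⊙ φ) ≡ φ = 1 − |0.00 − 0.10| = 1 − 0.10 = 0.90
(The value 0.90 < 1 shows this instance is not satisfied; fails in Ł∞ since a ⊗ a = max(0, 2a−1) ≠ a in general.)

0.90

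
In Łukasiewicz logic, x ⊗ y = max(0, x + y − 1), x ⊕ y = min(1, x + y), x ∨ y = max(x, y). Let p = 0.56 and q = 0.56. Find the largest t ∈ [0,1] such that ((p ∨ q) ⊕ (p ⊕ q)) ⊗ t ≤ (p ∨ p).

0.56

p ∨ q = max(0.56, 0.56) = 0.56
p ⊕ q = min(1, 0.56 + 0.56) = min(1, 1.12) = 1.00
(p ∨ q) ⊕ (p ⊕ q) = min(1, 0.56 + 1.00) = min(1, 1.56) = 1.00
So the left factor is (p ∨ q) ⊕ (p ⊕ q) = 1.00.
p ∨ p = max(0.56, 0.56) = 0.56
So the right-hand bound is p ∨ p = 0.56.
The residuum of the Łukasiewicz t-norm gives the supremum: min(1, 1 − 1.00 + 0.56).
1 − 1.00 + 0.56 = 0.56, so t = min(1, 0.56) = 0.56.
Check: 1.00 ⊗ 0.56 = max(0, 0.56) = 0.56 ≤ 0.56.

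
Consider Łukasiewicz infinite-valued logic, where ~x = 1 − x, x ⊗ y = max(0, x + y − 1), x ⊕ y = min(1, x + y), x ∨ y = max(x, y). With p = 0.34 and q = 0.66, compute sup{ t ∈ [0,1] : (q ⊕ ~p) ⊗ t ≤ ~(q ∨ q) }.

~p = 1 − 0.34 = 0.66
q ⊕ ~p = min(1, 0.66 + 0.66) = min(1, 1.32) = 1.00
So the left factor is q ⊕ ~p = 1.00.
q ∨ q = max(0.66, 0.66) = 0.66
~(q ∨ q) = 1 − 0.66 = 0.34
So the right-hand bound is ~(q ∨ q) = 0.34.
The residuum of the Łukasiewicz t-norm gives the supremum: min(1, 1 − 1.00 + 0.34).
1 − 1.00 + 0.34 = 0.34, so t = min(1, 0.34) = 0.34.
Check: 1.00 ⊗ 0.34 = max(0, 0.34) = 0.34 ≤ 0.34.

0.34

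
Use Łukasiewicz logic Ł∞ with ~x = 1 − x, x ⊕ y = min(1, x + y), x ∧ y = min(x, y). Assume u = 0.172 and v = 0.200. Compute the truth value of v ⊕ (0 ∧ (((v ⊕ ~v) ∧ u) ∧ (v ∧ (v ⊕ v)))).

~v = 1 − 0.200 = 0.800
v ⊕ ~v = min(1, 0.200 + 0.800) = min(1, 1.000) = 1.000
(v ⊕ ~v) ∧ u = min(1.000, 0.172) = 0.172
v ⊕ v = min(1, 0.200 + 0.200) = min(1, 0.400) = 0.400
v ∧ (v ⊕ v) = min(0.200, 0.400) = 0.200
((v ⊕ ~v) ∧ u) ∧ (v ∧ (v ⊕ v)) = min(0.172, 0.200) = 0.172
0 ∧ (((v ⊕ ~v) ∧ u) ∧ (v ∧ (v ⊕ v))) = min(0.000, 0.172) = 0.000
v ⊕ (0 ∧ (((v ⊕ ~v) ∧ u) ∧ (v ∧ (v ⊕ v)))) = min(1, 0.200 + 0.000) = min(1, 0.200) = 0.200

0.200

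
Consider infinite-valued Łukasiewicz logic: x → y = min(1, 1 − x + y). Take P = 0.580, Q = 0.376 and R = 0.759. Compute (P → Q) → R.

0.963

P → Q = min(1, 1 − 0.580 + 0.376) = min(1, 0.796) = 0.796
(P → Q) → R = min(1, 1 − 0.796 + 0.759) = min(1, 0.963) = 0.963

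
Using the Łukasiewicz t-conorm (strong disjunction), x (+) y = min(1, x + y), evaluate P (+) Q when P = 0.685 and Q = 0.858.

P (+) Q = min(1, 0.685 + 0.858) = min(1, 1.543) = 1.000
For comparison, the Gödel t-conorm max(x, y) would give 0.858.

1.000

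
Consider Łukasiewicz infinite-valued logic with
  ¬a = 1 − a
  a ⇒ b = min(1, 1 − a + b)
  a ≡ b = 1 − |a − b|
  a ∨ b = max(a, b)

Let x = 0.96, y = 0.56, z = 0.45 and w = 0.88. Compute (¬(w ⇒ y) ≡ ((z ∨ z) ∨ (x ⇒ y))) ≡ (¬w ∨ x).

0.76

w ⇒ y = min(1, 1 − 0.88 + 0.56) = min(1, 0.68) = 0.68
¬(w ⇒ y) = 1 − 0.68 = 0.32
z ∨ z = max(0.45, 0.45) = 0.45
x ⇒ y = min(1, 1 − 0.96 + 0.56) = min(1, 0.60) = 0.60
(z ∨ z) ∨ (x ⇒ y) = max(0.45, 0.60) = 0.60
¬(w ⇒ y) ≡ ((z ∨ z) ∨ (x ⇒ y)) = 1 − |0.32 − 0.60| = 1 − 0.28 = 0.72
¬w = 1 − 0.88 = 0.12
¬w ∨ x = max(0.12, 0.96) = 0.96
(¬(w ⇒ y) ≡ ((z ∨ z) ∨ (x ⇒ y))) ≡ (¬w ∨ x) = 1 − |0.72 − 0.96| = 1 − 0.24 = 0.76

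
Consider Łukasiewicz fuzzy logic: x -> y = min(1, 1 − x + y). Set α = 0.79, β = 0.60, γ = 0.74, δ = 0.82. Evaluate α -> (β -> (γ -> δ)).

γ -> δ = min(1, 1 − 0.74 + 0.82) = min(1, 1.08) = 1.00
β -> (γ -> δ) = min(1, 1 − 0.60 + 1.00) = min(1, 1.40) = 1.00
α -> (β -> (γ -> δ)) = min(1, 1 − 0.79 + 1.00) = min(1, 1.21) = 1.00

1.00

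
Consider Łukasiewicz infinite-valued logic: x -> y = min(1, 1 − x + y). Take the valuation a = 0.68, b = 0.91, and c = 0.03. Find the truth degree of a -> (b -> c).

0.44

b -> c = min(1, 1 − 0.91 + 0.03) = min(1, 0.12) = 0.12
a -> (b -> c) = min(1, 1 − 0.68 + 0.12) = min(1, 0.44) = 0.44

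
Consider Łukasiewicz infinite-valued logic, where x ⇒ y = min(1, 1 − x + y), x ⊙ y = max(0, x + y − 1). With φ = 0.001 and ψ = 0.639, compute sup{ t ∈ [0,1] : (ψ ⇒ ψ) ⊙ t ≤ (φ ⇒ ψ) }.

1.000

ψ ⇒ ψ = min(1, 1 − 0.639 + 0.639) = min(1, 1.000) = 1.000
So the left factor is ψ ⇒ ψ = 1.000.
φ ⇒ ψ = min(1, 1 − 0.001 + 0.639) = min(1, 1.638) = 1.000
So the right-hand bound is φ ⇒ ψ = 1.000.
The residuum of the Łukasiewicz t-norm gives the supremum: min(1, 1 − 1.000 + 1.000).
1 − 1.000 + 1.000 = 1.000, so t = min(1, 1.000) = 1.000.
Check: 1.000 ⊙ 1.000 = max(0, 1.000) = 1.000 ≤ 1.000.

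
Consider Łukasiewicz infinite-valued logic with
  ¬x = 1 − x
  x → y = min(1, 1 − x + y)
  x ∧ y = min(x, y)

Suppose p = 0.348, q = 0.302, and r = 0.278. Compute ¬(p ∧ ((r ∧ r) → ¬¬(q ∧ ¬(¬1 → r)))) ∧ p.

0.348

r ∧ r = min(0.278, 0.278) = 0.278
¬1 = 1 − 1.000 = 0.000
¬1 → r = min(1, 1 − 0.000 + 0.278) = min(1, 1.278) = 1.000
¬(¬1 → r) = 1 − 1.000 = 0.000
q ∧ ¬(¬1 → r) = min(0.302, 0.000) = 0.000
¬(q ∧ ¬(¬1 → r)) = 1 − 0.000 = 1.000
¬¬(q ∧ ¬(¬1 → r)) = 1 − 1.000 = 0.000
(r ∧ r) → ¬¬(q ∧ ¬(¬1 → r)) = min(1, 1 − 0.278 + 0.000) = min(1, 0.722) = 0.722
p ∧ ((r ∧ r) → ¬¬(q ∧ ¬(¬1 → r))) = min(0.348, 0.722) = 0.348
¬(p ∧ ((r ∧ r) → ¬¬(q ∧ ¬(¬1 → r)))) = 1 − 0.348 = 0.652
¬(p ∧ ((r ∧ r) → ¬¬(q ∧ ¬(¬1 → r)))) ∧ p = min(0.652, 0.348) = 0.348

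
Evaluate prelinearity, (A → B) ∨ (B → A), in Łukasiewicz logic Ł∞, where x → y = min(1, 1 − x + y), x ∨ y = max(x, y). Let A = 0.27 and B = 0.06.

1.00

A → B = min(1, 1 − 0.27 + 0.06) = min(1, 0.79) = 0.79
B → A = min(1, 1 − 0.06 + 0.27) = min(1, 1.21) = 1.00
(A → B) ∨ (B → A) = max(0.79, 1.00) = 1.00
(As expected: a Ł∞-tautology — holds in every MV-chain.)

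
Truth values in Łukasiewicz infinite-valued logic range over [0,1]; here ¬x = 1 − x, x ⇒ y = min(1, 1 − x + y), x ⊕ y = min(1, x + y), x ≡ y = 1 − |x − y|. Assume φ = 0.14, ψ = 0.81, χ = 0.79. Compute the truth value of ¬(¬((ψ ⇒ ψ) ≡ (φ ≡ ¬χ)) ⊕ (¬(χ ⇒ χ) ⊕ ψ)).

ψ ⇒ ψ = min(1, 1 − 0.81 + 0.81) = min(1, 1.00) = 1.00
¬χ = 1 − 0.79 = 0.21
φ ≡ ¬χ = 1 − |0.14 − 0.21| = 1 − 0.07 = 0.93
(ψ ⇒ ψ) ≡ (φ ≡ ¬χ) = 1 − |1.00 − 0.93| = 1 − 0.07 = 0.93
¬((ψ ⇒ ψ) ≡ (φ ≡ ¬χ)) = 1 − 0.93 = 0.07
χ ⇒ χ = min(1, 1 − 0.79 + 0.79) = min(1, 1.00) = 1.00
¬(χ ⇒ χ) = 1 − 1.00 = 0.00
¬(χ ⇒ χ) ⊕ ψ = min(1, 0.00 + 0.81) = min(1, 0.81) = 0.81
¬((ψ ⇒ ψ) ≡ (φ ≡ ¬χ)) ⊕ (¬(χ ⇒ χ) ⊕ ψ) = min(1, 0.07 + 0.81) = min(1, 0.88) = 0.88
¬(¬((ψ ⇒ ψ) ≡ (φ ≡ ¬χ)) ⊕ (¬(χ ⇒ χ) ⊕ ψ)) = 1 − 0.88 = 0.12

0.12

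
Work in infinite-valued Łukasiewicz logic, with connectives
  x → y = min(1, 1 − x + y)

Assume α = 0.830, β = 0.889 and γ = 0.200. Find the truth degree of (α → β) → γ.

0.200

α → β = min(1, 1 − 0.830 + 0.889) = min(1, 1.059) = 1.000
(α → β) → γ = min(1, 1 − 1.000 + 0.200) = min(1, 0.200) = 0.200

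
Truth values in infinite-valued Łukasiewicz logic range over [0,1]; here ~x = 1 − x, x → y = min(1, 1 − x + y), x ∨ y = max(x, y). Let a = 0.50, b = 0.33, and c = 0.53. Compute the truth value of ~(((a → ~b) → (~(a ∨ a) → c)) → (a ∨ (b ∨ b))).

0.50

~b = 1 − 0.33 = 0.67
a → ~b = min(1, 1 − 0.50 + 0.67) = min(1, 1.17) = 1.00
a ∨ a = max(0.50, 0.50) = 0.50
~(a ∨ a) = 1 − 0.50 = 0.50
~(a ∨ a) → c = min(1, 1 − 0.50 + 0.53) = min(1, 1.03) = 1.00
(a → ~b) → (~(a ∨ a) → c) = min(1, 1 − 1.00 + 1.00) = min(1, 1.00) = 1.00
b ∨ b = max(0.33, 0.33) = 0.33
a ∨ (b ∨ b) = max(0.50, 0.33) = 0.50
((a → ~b) → (~(a ∨ a) → c)) → (a ∨ (b ∨ b)) = min(1, 1 − 1.00 + 0.50) = min(1, 0.50) = 0.50
~(((a → ~b) → (~(a ∨ a) → c)) → (a ∨ (b ∨ b))) = 1 − 0.50 = 0.50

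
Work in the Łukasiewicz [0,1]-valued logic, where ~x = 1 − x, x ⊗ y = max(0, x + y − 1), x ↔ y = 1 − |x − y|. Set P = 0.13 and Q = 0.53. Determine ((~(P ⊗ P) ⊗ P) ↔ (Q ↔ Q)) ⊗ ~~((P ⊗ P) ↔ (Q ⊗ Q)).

0.07

P ⊗ P = max(0, 0.13 + 0.13 − 1) = max(0, -0.74) = 0.00
~(P ⊗ P) = 1 − 0.00 = 1.00
~(P ⊗ P) ⊗ P = max(0, 1.00 + 0.13 − 1) = max(0, 0.13) = 0.13
Q ↔ Q = 1 − |0.53 − 0.53| = 1 − 0.00 = 1.00
(~(P ⊗ P) ⊗ P) ↔ (Q ↔ Q) = 1 − |0.13 − 1.00| = 1 − 0.87 = 0.13
Q ⊗ Q = max(0, 0.53 + 0.53 − 1) = max(0, 0.06) = 0.06
(P ⊗ P) ↔ (Q ⊗ Q) = 1 − |0.00 − 0.06| = 1 − 0.06 = 0.94
~((P ⊗ P) ↔ (Q ⊗ Q)) = 1 − 0.94 = 0.06
~~((P ⊗ P) ↔ (Q ⊗ Q)) = 1 − 0.06 = 0.94
((~(P ⊗ P) ⊗ P) ↔ (Q ↔ Q)) ⊗ ~~((P ⊗ P) ↔ (Q ⊗ Q)) = max(0, 0.13 + 0.94 − 1) = max(0, 0.07) = 0.07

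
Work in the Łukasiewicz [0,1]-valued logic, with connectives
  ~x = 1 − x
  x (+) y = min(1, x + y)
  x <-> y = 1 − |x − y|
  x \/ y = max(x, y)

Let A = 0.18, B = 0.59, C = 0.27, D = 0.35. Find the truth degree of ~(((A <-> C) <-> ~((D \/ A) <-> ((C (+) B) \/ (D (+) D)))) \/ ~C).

A <-> C = 1 − |0.18 − 0.27| = 1 − 0.09 = 0.91
D \/ A = max(0.35, 0.18) = 0.35
C (+) B = min(1, 0.27 + 0.59) = min(1, 0.86) = 0.86
D (+) D = min(1, 0.35 + 0.35) = min(1, 0.70) = 0.70
(C (+) B) \/ (D (+) D) = max(0.86, 0.70) = 0.86
(D \/ A) <-> ((C (+) B) \/ (D (+) D)) = 1 − |0.35 − 0.86| = 1 − 0.51 = 0.49
~((D \/ A) <-> ((C (+) B) \/ (D (+) D))) = 1 − 0.49 = 0.51
(A <-> C) <-> ~((D \/ A) <-> ((C (+) B) \/ (D (+) D))) = 1 − |0.91 − 0.51| = 1 − 0.40 = 0.60
~C = 1 − 0.27 = 0.73
((A <-> C) <-> ~((D \/ A) <-> ((C (+) B) \/ (D (+) D)))) \/ ~C = max(0.60, 0.73) = 0.73
~(((A <-> C) <-> ~((D \/ A) <-> ((C (+) B) \/ (D (+) D)))) \/ ~C) = 1 − 0.73 = 0.27

0.27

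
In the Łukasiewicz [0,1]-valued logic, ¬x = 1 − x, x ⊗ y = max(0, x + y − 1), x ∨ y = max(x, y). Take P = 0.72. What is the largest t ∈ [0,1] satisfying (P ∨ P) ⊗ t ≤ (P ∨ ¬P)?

P ∨ P = max(0.72, 0.72) = 0.72
So the left factor is P ∨ P = 0.72.
¬P = 1 − 0.72 = 0.28
P ∨ ¬P = max(0.72, 0.28) = 0.72
So the right-hand bound is P ∨ ¬P = 0.72.
The residuum of the Łukasiewicz t-norm gives the supremum: min(1, 1 − 0.72 + 0.72).
1 − 0.72 + 0.72 = 1.00, so t = min(1, 1.00) = 1.00.
Check: 0.72 ⊗ 1.00 = max(0, 0.72) = 0.72 ≤ 0.72.

1.00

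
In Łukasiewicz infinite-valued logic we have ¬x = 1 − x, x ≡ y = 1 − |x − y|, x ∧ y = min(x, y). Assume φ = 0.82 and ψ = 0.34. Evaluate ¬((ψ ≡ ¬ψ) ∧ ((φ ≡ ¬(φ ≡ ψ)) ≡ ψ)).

¬ψ = 1 − 0.34 = 0.66
ψ ≡ ¬ψ = 1 − |0.34 − 0.66| = 1 − 0.32 = 0.68
φ ≡ ψ = 1 − |0.82 − 0.34| = 1 − 0.48 = 0.52
¬(φ ≡ ψ) = 1 − 0.52 = 0.48
φ ≡ ¬(φ ≡ ψ) = 1 − |0.82 − 0.48| = 1 − 0.34 = 0.66
(φ ≡ ¬(φ ≡ ψ)) ≡ ψ = 1 − |0.66 − 0.34| = 1 − 0.32 = 0.68
(ψ ≡ ¬ψ) ∧ ((φ ≡ ¬(φ ≡ ψ)) ≡ ψ) = min(0.68, 0.68) = 0.68
¬((ψ ≡ ¬ψ) ∧ ((φ ≡ ¬(φ ≡ ψ)) ≡ ψ)) = 1 − 0.68 = 0.32

0.32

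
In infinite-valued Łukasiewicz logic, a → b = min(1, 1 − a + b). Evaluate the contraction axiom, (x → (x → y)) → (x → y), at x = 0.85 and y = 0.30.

x → y = min(1, 1 − 0.85 + 0.30) = min(1, 0.45) = 0.45
x → (x → y) = min(1, 1 − 0.85 + 0.45) = min(1, 0.60) = 0.60
(x → (x → y)) → (x → y) = min(1, 1 − 0.60 + 0.45) = min(1, 0.85) = 0.85
(The value 0.85 < 1 shows this instance is not satisfied; fails in Ł∞ (the t-norm is not idempotent).)

0.85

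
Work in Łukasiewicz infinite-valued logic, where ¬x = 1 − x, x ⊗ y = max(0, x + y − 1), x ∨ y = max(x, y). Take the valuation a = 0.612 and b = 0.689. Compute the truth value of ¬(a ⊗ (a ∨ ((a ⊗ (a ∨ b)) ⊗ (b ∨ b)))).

0.776

a ∨ b = max(0.612, 0.689) = 0.689
a ⊗ (a ∨ b) = max(0, 0.612 + 0.689 − 1) = max(0, 0.301) = 0.301
b ∨ b = max(0.689, 0.689) = 0.689
(a ⊗ (a ∨ b)) ⊗ (b ∨ b) = max(0, 0.301 + 0.689 − 1) = max(0, -0.010) = 0.000
a ∨ ((a ⊗ (a ∨ b)) ⊗ (b ∨ b)) = max(0.612, 0.000) = 0.612
a ⊗ (a ∨ ((a ⊗ (a ∨ b)) ⊗ (b ∨ b))) = max(0, 0.612 + 0.612 − 1) = max(0, 0.224) = 0.224
¬(a ⊗ (a ∨ ((a ⊗ (a ∨ b)) ⊗ (b ∨ b)))) = 1 − 0.224 = 0.776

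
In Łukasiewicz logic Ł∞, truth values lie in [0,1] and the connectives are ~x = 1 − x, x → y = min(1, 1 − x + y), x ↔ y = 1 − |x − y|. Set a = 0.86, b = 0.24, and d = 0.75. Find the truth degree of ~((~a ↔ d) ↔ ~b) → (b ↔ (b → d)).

0.87

~a = 1 − 0.86 = 0.14
~a ↔ d = 1 − |0.14 − 0.75| = 1 − 0.61 = 0.39
~b = 1 − 0.24 = 0.76
(~a ↔ d) ↔ ~b = 1 − |0.39 − 0.76| = 1 − 0.37 = 0.63
~((~a ↔ d) ↔ ~b) = 1 − 0.63 = 0.37
b → d = min(1, 1 − 0.24 + 0.75) = min(1, 1.51) = 1.00
b ↔ (b → d) = 1 − |0.24 − 1.00| = 1 − 0.76 = 0.24
~((~a ↔ d) ↔ ~b) → (b ↔ (b → d)) = min(1, 1 − 0.37 + 0.24) = min(1, 0.87) = 0.87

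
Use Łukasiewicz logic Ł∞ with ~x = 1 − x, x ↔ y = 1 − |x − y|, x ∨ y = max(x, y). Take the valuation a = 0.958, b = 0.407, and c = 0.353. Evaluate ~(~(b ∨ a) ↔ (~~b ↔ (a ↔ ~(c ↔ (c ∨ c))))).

0.593

b ∨ a = max(0.407, 0.958) = 0.958
~(b ∨ a) = 1 − 0.958 = 0.042
~b = 1 − 0.407 = 0.593
~~b = 1 − 0.593 = 0.407
c ∨ c = max(0.353, 0.353) = 0.353
c ↔ (c ∨ c) = 1 − |0.353 − 0.353| = 1 − 0.000 = 1.000
~(c ↔ (c ∨ c)) = 1 − 1.000 = 0.000
a ↔ ~(c ↔ (c ∨ c)) = 1 − |0.958 − 0.000| = 1 − 0.958 = 0.042
~~b ↔ (a ↔ ~(c ↔ (c ∨ c))) = 1 − |0.407 − 0.042| = 1 − 0.365 = 0.635
~(b ∨ a) ↔ (~~b ↔ (a ↔ ~(c ↔ (c ∨ c)))) = 1 − |0.042 − 0.635| = 1 − 0.593 = 0.407
~(~(b ∨ a) ↔ (~~b ↔ (a ↔ ~(c ↔ (c ∨ c))))) = 1 − 0.407 = 0.593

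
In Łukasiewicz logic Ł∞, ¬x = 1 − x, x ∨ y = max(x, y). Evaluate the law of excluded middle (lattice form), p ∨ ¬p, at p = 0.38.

0.62

¬p = 1 − 0.38 = 0.62
p ∨ ¬p = max(0.38, 0.62) = 0.62
(The value 0.62 < 1 shows this instance is not satisfied; not a Ł∞-tautology — its value is max(a, 1−a).)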